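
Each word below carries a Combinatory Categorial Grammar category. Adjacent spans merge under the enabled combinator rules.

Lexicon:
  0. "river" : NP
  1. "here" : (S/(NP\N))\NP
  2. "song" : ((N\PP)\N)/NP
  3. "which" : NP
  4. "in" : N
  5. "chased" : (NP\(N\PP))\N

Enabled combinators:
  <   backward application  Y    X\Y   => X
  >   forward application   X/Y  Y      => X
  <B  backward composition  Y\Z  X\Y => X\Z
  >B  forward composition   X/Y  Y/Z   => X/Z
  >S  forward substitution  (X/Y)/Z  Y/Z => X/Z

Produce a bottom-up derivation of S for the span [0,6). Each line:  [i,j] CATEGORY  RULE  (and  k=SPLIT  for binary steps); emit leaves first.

[0,6] S   >
  [0,2] S/(NP\N)   <
    [0,1] "river" : NP
    [1,2] "here" : (S/(NP\N))\NP
  [2,6] NP\N   <B
    [2,4] (N\PP)\N   >
      [2,3] "song" : ((N\PP)\N)/NP
      [3,4] "which" : NP
    [4,6] NP\(N\PP)   <
      [4,5] "in" : N
      [5,6] "chased" : (NP\(N\PP))\N

[0,1] NP  lex  "river"
[1,2] (S/(NP\N))\NP  lex  "here"
[0,2] S/(NP\N)  <  k=1
[2,3] ((N\PP)\N)/NP  lex  "song"
[3,4] NP  lex  "which"
[2,4] (N\PP)\N  >  k=3
[4,5] N  lex  "in"
[5,6] (NP\(N\PP))\N  lex  "chased"
[4,6] NP\(N\PP)  <  k=5
[2,6] NP\N  <B  k=4
[0,6] S  >  k=2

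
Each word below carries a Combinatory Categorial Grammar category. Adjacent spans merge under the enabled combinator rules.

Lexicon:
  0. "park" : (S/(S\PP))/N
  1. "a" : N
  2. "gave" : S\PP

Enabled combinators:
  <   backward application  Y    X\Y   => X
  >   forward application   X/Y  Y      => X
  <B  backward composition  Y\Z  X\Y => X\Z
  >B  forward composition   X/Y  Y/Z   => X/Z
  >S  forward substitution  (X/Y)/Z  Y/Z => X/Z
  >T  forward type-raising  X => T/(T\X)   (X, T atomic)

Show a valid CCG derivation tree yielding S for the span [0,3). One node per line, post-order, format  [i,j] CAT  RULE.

[0,1] (S/(S\PP))/N  lex  "park"
[1,2] N  lex  "a"
[0,2] S/(S\PP)  >  k=1
[2,3] S\PP  lex  "gave"
[0,3] S  >  k=2

[0,3] S   >
  [0,2] S/(S\PP)   >
    [0,1] "park" : (S/(S\PP))/N
    [1,2] "a" : N
  [2,3] "gave" : S\PP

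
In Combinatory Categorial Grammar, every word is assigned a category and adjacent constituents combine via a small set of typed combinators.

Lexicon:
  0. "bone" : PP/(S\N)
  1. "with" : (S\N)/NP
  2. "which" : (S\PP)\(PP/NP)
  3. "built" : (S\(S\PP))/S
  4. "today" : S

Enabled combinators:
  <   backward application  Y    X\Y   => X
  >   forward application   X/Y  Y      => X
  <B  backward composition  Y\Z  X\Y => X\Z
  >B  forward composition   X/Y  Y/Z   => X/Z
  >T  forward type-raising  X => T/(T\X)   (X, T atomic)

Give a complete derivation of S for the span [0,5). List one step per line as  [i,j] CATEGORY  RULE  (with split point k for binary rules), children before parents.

[0,1] PP/(S\N)  lex  "bone"
[1,2] (S\N)/NP  lex  "with"
[0,2] PP/NP  >B  k=1
[2,3] (S\PP)\(PP/NP)  lex  "which"
[0,3] S\PP  <  k=2
[3,4] (S\(S\PP))/S  lex  "built"
[4,5] S  lex  "today"
[3,5] S\(S\PP)  >  k=4
[0,5] S  <  k=3

[0,5] S   <
  [0,3] S\PP   <
    [0,2] PP/NP   >B
      [0,1] "bone" : PP/(S\N)
      [1,2] "with" : (S\N)/NP
    [2,3] "which" : (S\PP)\(PP/NP)
  [3,5] S\(S\PP)   >
    [3,4] "built" : (S\(S\PP))/S
    [4,5] "today" : S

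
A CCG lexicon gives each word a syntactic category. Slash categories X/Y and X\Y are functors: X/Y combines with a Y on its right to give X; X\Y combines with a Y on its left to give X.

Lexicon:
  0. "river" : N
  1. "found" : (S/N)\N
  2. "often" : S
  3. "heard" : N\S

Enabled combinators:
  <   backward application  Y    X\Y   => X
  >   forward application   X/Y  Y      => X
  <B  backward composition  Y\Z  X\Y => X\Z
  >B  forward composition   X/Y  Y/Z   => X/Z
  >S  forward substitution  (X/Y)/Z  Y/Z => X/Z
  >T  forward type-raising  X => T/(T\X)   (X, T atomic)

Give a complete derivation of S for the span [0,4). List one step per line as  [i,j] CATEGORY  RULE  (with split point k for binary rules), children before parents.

[0,4] S   >
  [0,2] S/N   <
    [0,1] "river" : N
    [1,2] "found" : (S/N)\N
  [2,4] N   <
    [2,3] "often" : S
    [3,4] "heard" : N\S

[0,1] N  lex  "river"
[1,2] (S/N)\N  lex  "found"
[0,2] S/N  <  k=1
[2,3] S  lex  "often"
[3,4] N\S  lex  "heard"
[2,4] N  <  k=3
[0,4] S  >  k=2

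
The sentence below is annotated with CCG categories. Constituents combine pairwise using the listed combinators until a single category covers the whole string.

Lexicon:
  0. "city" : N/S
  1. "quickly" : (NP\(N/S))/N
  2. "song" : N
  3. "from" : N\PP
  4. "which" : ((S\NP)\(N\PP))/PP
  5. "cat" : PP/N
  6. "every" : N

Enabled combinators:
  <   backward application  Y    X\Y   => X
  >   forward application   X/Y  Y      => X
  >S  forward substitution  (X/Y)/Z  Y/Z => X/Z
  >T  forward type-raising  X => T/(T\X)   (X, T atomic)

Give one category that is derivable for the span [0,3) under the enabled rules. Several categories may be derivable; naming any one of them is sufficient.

NP

[0,7] S   <
  [0,3] NP   <
    [0,1] "city" : N/S
    [1,3] NP\(N/S)   >
      [1,2] "quickly" : (NP\(N/S))/N
      [2,3] "song" : N
  [3,7] S\NP   <
    [3,4] "from" : N\PP
    [4,7] (S\NP)\(N\PP)   >
      [4,5] "which" : ((S\NP)\(N\PP))/PP
      [5,7] PP   >
        [5,6] "cat" : PP/N
        [6,7] "every" : N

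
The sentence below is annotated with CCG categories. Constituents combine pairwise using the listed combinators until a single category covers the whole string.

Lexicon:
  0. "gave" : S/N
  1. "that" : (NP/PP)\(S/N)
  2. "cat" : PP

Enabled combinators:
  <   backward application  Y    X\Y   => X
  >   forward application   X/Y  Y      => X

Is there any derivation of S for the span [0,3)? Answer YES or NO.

S/N (NP/PP)\(S/N) PP
CKY chart[0,3] = {NP}; S ∉ chart

NO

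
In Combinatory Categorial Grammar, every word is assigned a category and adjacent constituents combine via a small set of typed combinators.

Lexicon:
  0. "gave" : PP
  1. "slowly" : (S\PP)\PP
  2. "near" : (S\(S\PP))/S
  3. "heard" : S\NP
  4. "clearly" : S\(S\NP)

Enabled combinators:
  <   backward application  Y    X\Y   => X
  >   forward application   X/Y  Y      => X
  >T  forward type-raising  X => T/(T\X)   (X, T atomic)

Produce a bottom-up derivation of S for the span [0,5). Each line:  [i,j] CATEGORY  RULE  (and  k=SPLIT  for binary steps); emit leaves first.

[0,1] PP  lex  "gave"
[1,2] (S\PP)\PP  lex  "slowly"
[0,2] S\PP  <  k=1
[2,3] (S\(S\PP))/S  lex  "near"
[3,4] S\NP  lex  "heard"
[4,5] S\(S\NP)  lex  "clearly"
[3,5] S  <  k=4
[2,5] S\(S\PP)  >  k=3
[0,5] S  <  k=2

[0,5] S   <
  [0,2] S\PP   <
    [0,1] "gave" : PP
    [1,2] "slowly" : (S\PP)\PP
  [2,5] S\(S\PP)   >
    [2,3] "near" : (S\(S\PP))/S
    [3,5] S   <
      [3,4] "heard" : S\NP
      [4,5] "clearly" : S\(S\NP)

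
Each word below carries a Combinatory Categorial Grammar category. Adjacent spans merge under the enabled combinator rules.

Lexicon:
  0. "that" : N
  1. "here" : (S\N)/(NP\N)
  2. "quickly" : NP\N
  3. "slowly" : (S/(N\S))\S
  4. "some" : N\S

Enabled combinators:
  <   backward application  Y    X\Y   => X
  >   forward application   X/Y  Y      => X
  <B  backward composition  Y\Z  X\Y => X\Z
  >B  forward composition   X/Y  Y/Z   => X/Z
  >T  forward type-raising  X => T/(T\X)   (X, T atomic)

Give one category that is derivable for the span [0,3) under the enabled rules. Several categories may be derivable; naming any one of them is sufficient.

[0,5] S   >
  [0,4] S/(N\S)   <
    [0,3] S   >
      [0,1] S/(S\N)   >T
        [0,1] "that" : N
      [1,3] S\N   >
        [1,2] "here" : (S\N)/(NP\N)
        [2,3] "quickly" : NP\N
    [3,4] "slowly" : (S/(N\S))\S
  [4,5] "some" : N\S

S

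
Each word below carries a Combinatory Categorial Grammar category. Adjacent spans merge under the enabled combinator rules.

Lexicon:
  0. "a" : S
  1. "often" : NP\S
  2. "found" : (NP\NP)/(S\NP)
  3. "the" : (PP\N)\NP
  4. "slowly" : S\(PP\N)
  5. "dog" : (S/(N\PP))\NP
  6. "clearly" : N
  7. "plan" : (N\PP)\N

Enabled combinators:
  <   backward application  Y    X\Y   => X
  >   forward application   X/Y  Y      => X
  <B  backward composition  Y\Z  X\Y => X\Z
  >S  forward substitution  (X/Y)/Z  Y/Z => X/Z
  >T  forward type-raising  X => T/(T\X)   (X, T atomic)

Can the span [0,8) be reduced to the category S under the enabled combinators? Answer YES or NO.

[0,8] S   >
  [0,6] S/(N\PP)   <
    [0,5] NP   >
      [0,1] NP/(NP\S)   >T
        [0,1] "a" : S
      [1,5] NP\S   <B
        [1,2] "often" : NP\S
        [2,5] NP\NP   >
          [2,3] "found" : (NP\NP)/(S\NP)
          [3,5] S\NP   <B
            [3,4] "the" : (PP\N)\NP
            [4,5] "slowly" : S\(PP\N)
    [5,6] "dog" : (S/(N\PP))\NP
  [6,8] N\PP   <
    [6,7] "clearly" : N
    [7,8] "plan" : (N\PP)\N

YES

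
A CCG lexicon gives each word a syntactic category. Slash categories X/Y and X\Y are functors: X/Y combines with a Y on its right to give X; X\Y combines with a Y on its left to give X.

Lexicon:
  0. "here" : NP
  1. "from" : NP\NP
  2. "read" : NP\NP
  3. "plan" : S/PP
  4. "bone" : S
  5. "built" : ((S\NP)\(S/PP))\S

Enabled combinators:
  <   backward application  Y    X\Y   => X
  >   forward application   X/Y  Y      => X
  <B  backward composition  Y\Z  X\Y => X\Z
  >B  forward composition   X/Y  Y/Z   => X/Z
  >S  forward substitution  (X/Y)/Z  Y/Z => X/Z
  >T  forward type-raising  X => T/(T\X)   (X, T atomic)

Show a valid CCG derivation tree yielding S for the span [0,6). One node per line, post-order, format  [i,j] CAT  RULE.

[0,6] S   <
  [0,1] "here" : NP
  [1,6] S\NP   <B
    [1,3] NP\NP   <B
      [1,2] "from" : NP\NP
      [2,3] "read" : NP\NP
    [3,6] S\NP   <
      [3,4] "plan" : S/PP
      [4,6] (S\NP)\(S/PP)   <
        [4,5] "bone" : S
        [5,6] "built" : ((S\NP)\(S/PP))\S

[0,1] NP  lex  "here"
[1,2] NP\NP  lex  "from"
[2,3] NP\NP  lex  "read"
[1,3] NP\NP  <B  k=2
[3,4] S/PP  lex  "plan"
[4,5] S  lex  "bone"
[5,6] ((S\NP)\(S/PP))\S  lex  "built"
[4,6] (S\NP)\(S/PP)  <  k=5
[3,6] S\NP  <  k=4
[1,6] S\NP  <B  k=3
[0,6] S  <  k=1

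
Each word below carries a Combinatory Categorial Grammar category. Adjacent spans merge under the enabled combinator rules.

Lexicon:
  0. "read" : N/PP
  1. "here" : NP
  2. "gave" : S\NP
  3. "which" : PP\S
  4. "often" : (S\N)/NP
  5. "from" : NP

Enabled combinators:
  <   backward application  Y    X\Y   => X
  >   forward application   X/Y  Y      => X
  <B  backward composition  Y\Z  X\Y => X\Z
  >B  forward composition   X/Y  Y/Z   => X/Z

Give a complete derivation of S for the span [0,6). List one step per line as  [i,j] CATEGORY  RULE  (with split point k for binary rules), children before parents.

[0,6] S   <
  [0,4] N   >
    [0,1] "read" : N/PP
    [1,4] PP   <
      [1,3] S   <
        [1,2] "here" : NP
        [2,3] "gave" : S\NP
      [3,4] "which" : PP\S
  [4,6] S\N   >
    [4,5] "often" : (S\N)/NP
    [5,6] "from" : NP

[0,1] N/PP  lex  "read"
[1,2] NP  lex  "here"
[2,3] S\NP  lex  "gave"
[1,3] S  <  k=2
[3,4] PP\S  lex  "which"
[1,4] PP  <  k=3
[0,4] N  >  k=1
[4,5] (S\N)/NP  lex  "often"
[5,6] NP  lex  "from"
[4,6] S\N  >  k=5
[0,6] S  <  k=4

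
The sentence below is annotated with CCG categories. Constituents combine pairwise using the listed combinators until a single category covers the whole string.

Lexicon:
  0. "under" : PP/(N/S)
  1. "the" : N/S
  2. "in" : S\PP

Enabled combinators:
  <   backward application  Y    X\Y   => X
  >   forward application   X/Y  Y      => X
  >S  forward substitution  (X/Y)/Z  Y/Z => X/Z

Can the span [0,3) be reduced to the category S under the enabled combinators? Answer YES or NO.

[0,3] S   <
  [0,2] PP   >
    [0,1] "under" : PP/(N/S)
    [1,2] "the" : N/S
  [2,3] "in" : S\PP

YES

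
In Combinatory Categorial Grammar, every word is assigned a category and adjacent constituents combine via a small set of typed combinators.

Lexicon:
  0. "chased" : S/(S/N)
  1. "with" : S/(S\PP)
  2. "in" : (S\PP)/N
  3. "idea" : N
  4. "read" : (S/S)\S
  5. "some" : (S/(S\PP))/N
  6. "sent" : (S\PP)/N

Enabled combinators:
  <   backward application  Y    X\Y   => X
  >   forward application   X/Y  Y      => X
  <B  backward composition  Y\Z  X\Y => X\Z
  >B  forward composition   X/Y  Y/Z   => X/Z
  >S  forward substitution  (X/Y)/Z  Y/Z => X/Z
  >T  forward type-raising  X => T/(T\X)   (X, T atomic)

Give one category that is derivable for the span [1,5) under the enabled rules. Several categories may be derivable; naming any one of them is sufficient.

S/S

[0,7] S   >
  [0,1] "chased" : S/(S/N)
  [1,7] S/N   >B
    [1,5] S/S   <
      [1,4] S   >
        [1,2] "with" : S/(S\PP)
        [2,4] S\PP   >
          [2,3] "in" : (S\PP)/N
          [3,4] "idea" : N
      [4,5] "read" : (S/S)\S
    [5,7] S/N   >S
      [5,6] "some" : (S/(S\PP))/N
      [6,7] "sent" : (S\PP)/N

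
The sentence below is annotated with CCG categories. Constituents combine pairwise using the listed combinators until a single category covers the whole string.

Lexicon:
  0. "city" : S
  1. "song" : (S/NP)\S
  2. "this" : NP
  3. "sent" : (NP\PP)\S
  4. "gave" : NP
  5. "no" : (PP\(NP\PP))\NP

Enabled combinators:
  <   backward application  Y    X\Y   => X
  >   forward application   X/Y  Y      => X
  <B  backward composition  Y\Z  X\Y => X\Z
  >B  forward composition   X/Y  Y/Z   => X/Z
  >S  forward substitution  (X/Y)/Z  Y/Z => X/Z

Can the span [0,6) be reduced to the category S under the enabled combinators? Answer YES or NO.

S (S/NP)\S NP (NP\PP)\S NP (PP\(NP\PP))\NP
CKY chart[0,6] = {PP}; S ∉ chart

NO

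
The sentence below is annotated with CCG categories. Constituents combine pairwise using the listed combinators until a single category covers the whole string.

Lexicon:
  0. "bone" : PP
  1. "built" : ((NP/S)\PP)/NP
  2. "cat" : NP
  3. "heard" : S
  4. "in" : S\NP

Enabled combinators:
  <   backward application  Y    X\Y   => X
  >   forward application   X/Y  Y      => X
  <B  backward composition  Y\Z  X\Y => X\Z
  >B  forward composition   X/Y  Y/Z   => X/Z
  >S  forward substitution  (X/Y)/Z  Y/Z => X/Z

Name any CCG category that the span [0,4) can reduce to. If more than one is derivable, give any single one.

NP

[0,5] S   <
  [0,4] NP   >
    [0,3] NP/S   <
      [0,1] "bone" : PP
      [1,3] (NP/S)\PP   >
        [1,2] "built" : ((NP/S)\PP)/NP
        [2,3] "cat" : NP
    [3,4] "heard" : S
  [4,5] "in" : S\NP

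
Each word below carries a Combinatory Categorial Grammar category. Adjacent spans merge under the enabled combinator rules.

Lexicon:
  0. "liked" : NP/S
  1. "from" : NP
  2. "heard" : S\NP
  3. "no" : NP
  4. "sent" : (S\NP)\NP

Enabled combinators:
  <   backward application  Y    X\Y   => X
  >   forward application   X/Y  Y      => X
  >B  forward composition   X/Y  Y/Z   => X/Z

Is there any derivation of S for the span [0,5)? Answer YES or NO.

[0,5] S   <
  [0,3] NP   >
    [0,1] "liked" : NP/S
    [1,3] S   <
      [1,2] "from" : NP
      [2,3] "heard" : S\NP
  [3,5] S\NP   <
    [3,4] "no" : NP
    [4,5] "sent" : (S\NP)\NP

YES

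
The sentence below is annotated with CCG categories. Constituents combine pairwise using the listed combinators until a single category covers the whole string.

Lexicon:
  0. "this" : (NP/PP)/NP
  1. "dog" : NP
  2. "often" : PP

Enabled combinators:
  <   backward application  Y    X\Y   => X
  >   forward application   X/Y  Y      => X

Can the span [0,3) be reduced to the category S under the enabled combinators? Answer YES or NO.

NO

(NP/PP)/NP NP PP
CKY chart[0,3] = {NP}; S ∉ chart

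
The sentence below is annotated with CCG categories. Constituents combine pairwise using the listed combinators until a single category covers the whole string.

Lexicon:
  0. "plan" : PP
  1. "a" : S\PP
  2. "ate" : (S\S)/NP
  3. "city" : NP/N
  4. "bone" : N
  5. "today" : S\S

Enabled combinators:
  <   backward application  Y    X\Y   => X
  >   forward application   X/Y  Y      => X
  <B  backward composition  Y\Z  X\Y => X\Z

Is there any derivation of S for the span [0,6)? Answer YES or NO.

[0,6] S   <
  [0,1] "plan" : PP
  [1,6] S\PP   <B
    [1,2] "a" : S\PP
    [2,6] S\S   <B
      [2,5] S\S   >
        [2,3] "ate" : (S\S)/NP
        [3,5] NP   >
          [3,4] "city" : NP/N
          [4,5] "bone" : N
      [5,6] "today" : S\S

YES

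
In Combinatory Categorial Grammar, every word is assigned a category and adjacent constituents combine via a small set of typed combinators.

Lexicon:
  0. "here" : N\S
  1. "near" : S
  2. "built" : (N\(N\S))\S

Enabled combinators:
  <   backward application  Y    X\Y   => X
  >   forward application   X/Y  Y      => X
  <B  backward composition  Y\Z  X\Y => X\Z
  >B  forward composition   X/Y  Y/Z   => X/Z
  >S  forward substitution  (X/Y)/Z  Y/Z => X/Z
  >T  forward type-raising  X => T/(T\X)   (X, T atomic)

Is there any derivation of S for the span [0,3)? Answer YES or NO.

NO

N\S S (N\(N\S))\S
CKY chart[0,3] = {N, N/(N\N), NP/(NP\N), PP/(PP\N), S/(S\N)}; S ∉ chart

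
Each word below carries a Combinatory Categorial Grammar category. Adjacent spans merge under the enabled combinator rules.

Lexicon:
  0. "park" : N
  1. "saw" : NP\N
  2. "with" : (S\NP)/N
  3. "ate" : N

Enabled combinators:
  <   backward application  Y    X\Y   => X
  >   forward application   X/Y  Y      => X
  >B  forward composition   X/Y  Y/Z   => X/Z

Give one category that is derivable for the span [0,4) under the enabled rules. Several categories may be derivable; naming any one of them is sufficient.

S

[0,4] S   <
  [0,2] NP   <
    [0,1] "park" : N
    [1,2] "saw" : NP\N
  [2,4] S\NP   >
    [2,3] "with" : (S\NP)/N
    [3,4] "ate" : N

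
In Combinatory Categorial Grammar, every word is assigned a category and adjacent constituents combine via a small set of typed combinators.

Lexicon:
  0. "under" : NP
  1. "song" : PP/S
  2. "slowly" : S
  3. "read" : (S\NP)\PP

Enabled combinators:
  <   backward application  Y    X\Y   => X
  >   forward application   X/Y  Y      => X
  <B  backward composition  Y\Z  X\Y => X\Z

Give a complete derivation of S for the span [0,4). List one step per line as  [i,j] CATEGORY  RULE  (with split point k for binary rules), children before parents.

[0,4] S   <
  [0,1] "under" : NP
  [1,4] S\NP   <
    [1,3] PP   >
      [1,2] "song" : PP/S
      [2,3] "slowly" : S
    [3,4] "read" : (S\NP)\PP

[0,1] NP  lex  "under"
[1,2] PP/S  lex  "song"
[2,3] S  lex  "slowly"
[1,3] PP  >  k=2
[3,4] (S\NP)\PP  lex  "read"
[1,4] S\NP  <  k=3
[0,4] S  <  k=1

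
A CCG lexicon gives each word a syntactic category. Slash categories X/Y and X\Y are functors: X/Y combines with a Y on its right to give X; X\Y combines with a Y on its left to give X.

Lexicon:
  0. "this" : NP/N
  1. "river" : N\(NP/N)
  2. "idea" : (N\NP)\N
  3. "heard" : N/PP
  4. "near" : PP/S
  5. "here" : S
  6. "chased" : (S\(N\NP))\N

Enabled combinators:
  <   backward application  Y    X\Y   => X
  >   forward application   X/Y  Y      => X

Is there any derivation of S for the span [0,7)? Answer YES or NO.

YES

[0,7] S   <
  [0,3] N\NP   <
    [0,2] N   <
      [0,1] "this" : NP/N
      [1,2] "river" : N\(NP/N)
    [2,3] "idea" : (N\NP)\N
  [3,7] S\(N\NP)   <
    [3,6] N   >
      [3,4] "heard" : N/PP
      [4,6] PP   >
        [4,5] "near" : PP/S
        [5,6] "here" : S
    [6,7] "chased" : (S\(N\NP))\N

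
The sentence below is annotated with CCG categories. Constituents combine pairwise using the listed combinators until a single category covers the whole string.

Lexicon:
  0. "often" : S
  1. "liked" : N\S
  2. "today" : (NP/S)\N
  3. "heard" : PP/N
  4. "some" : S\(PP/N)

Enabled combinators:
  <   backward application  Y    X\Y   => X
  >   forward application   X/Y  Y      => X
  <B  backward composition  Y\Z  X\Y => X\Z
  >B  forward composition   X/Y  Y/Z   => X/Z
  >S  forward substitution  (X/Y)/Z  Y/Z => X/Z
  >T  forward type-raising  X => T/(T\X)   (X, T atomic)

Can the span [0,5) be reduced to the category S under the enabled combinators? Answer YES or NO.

S N\S (NP/S)\N PP/N S\(PP/N)
CKY chart[0,5] = {N/(N\NP), NP, NP/(NP\NP), NP/(S\S), PP/(PP\NP), S/(S\NP)}; S ∉ chart

NO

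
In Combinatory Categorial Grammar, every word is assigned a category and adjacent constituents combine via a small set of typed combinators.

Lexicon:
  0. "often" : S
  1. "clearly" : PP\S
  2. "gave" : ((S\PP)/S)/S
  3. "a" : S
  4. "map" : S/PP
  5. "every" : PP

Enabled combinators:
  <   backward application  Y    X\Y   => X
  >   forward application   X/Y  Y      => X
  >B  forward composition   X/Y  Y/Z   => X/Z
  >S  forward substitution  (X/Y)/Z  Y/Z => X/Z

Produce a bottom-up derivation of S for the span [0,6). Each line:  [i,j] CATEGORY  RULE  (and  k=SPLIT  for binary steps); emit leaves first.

[0,1] S  lex  "often"
[1,2] PP\S  lex  "clearly"
[0,2] PP  <  k=1
[2,3] ((S\PP)/S)/S  lex  "gave"
[3,4] S  lex  "a"
[2,4] (S\PP)/S  >  k=3
[4,5] S/PP  lex  "map"
[5,6] PP  lex  "every"
[4,6] S  >  k=5
[2,6] S\PP  >  k=4
[0,6] S  <  k=2

[0,6] S   <
  [0,2] PP   <
    [0,1] "often" : S
    [1,2] "clearly" : PP\S
  [2,6] S\PP   >
    [2,4] (S\PP)/S   >
      [2,3] "gave" : ((S\PP)/S)/S
      [3,4] "a" : S
    [4,6] S   >
      [4,5] "map" : S/PP
      [5,6] "every" : PP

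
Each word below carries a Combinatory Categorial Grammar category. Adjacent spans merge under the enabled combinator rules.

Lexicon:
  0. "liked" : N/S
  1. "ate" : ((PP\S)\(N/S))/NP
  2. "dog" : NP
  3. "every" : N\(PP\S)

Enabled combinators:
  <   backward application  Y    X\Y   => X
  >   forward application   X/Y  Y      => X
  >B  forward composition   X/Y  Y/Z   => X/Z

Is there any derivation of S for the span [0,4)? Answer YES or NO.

N/S ((PP\S)\(N/S))/NP NP N\(PP\S)
CKY chart[0,4] = {N}; S ∉ chart

NO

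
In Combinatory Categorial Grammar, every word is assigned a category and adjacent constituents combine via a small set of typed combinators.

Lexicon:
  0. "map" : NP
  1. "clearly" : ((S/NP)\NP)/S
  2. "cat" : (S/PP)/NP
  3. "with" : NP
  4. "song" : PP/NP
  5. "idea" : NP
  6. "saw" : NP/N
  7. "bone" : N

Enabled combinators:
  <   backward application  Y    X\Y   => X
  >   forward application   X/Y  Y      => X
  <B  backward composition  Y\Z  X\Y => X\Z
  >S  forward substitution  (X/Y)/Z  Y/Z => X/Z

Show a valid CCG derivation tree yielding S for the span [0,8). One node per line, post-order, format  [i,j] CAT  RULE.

[0,8] S   >
  [0,6] S/NP   <
    [0,1] "map" : NP
    [1,6] (S/NP)\NP   >
      [1,2] "clearly" : ((S/NP)\NP)/S
      [2,6] S   >
        [2,4] S/PP   >
          [2,3] "cat" : (S/PP)/NP
          [3,4] "with" : NP
        [4,6] PP   >
          [4,5] "song" : PP/NP
          [5,6] "idea" : NP
  [6,8] NP   >
    [6,7] "saw" : NP/N
    [7,8] "bone" : N

[0,1] NP  lex  "map"
[1,2] ((S/NP)\NP)/S  lex  "clearly"
[2,3] (S/PP)/NP  lex  "cat"
[3,4] NP  lex  "with"
[2,4] S/PP  >  k=3
[4,5] PP/NP  lex  "song"
[5,6] NP  lex  "idea"
[4,6] PP  >  k=5
[2,6] S  >  k=4
[1,6] (S/NP)\NP  >  k=2
[0,6] S/NP  <  k=1
[6,7] NP/N  lex  "saw"
[7,8] N  lex  "bone"
[6,8] NP  >  k=7
[0,8] S  >  k=6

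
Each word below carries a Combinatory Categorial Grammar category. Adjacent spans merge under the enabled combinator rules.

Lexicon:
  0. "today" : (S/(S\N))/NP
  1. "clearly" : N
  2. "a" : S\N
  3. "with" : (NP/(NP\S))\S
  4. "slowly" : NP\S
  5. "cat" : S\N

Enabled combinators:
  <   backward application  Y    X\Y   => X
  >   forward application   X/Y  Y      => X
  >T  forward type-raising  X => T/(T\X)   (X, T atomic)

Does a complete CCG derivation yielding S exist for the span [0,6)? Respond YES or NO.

YES

[0,6] S   >
  [0,5] S/(S\N)   >
    [0,1] "today" : (S/(S\N))/NP
    [1,5] NP   >
      [1,4] NP/(NP\S)   <
        [1,3] S   <
          [1,2] "clearly" : N
          [2,3] "a" : S\N
        [3,4] "with" : (NP/(NP\S))\S
      [4,5] "slowly" : NP\S
  [5,6] "cat" : S\N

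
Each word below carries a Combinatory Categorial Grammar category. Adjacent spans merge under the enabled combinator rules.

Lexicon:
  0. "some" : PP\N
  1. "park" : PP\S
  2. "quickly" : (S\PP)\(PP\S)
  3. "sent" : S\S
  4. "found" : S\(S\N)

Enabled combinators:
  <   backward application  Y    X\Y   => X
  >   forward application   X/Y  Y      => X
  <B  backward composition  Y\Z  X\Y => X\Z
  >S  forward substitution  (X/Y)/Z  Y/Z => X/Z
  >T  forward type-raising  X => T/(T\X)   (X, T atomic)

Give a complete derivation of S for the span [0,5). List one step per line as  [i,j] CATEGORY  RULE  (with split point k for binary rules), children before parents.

[0,5] S   <
  [0,4] S\N   <B
    [0,1] "some" : PP\N
    [1,4] S\PP   <B
      [1,3] S\PP   <
        [1,2] "park" : PP\S
        [2,3] "quickly" : (S\PP)\(PP\S)
      [3,4] "sent" : S\S
  [4,5] "found" : S\(S\N)

[0,1] PP\N  lex  "some"
[1,2] PP\S  lex  "park"
[2,3] (S\PP)\(PP\S)  lex  "quickly"
[1,3] S\PP  <  k=2
[3,4] S\S  lex  "sent"
[1,4] S\PP  <B  k=3
[0,4] S\N  <B  k=1
[4,5] S\(S\N)  lex  "found"
[0,5] S  <  k=4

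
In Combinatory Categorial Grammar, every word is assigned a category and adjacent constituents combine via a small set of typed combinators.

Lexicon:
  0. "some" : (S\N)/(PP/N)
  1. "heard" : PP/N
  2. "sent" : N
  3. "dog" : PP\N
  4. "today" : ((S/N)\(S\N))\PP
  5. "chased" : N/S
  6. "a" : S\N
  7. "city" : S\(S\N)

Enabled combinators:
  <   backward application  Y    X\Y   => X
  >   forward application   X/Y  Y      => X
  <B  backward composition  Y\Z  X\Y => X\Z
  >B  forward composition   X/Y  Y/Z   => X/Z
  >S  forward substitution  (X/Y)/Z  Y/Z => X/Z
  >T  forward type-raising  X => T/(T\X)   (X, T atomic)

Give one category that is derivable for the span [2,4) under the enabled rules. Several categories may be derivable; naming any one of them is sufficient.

PP

[0,8] S   >
  [0,5] S/N   <
    [0,2] S\N   >
      [0,1] "some" : (S\N)/(PP/N)
      [1,2] "heard" : PP/N
    [2,5] (S/N)\(S\N)   <
      [2,4] PP   <
        [2,3] "sent" : N
        [3,4] "dog" : PP\N
      [4,5] "today" : ((S/N)\(S\N))\PP
  [5,8] N   >
    [5,6] "chased" : N/S
    [6,8] S   <
      [6,7] "a" : S\N
      [7,8] "city" : S\(S\N)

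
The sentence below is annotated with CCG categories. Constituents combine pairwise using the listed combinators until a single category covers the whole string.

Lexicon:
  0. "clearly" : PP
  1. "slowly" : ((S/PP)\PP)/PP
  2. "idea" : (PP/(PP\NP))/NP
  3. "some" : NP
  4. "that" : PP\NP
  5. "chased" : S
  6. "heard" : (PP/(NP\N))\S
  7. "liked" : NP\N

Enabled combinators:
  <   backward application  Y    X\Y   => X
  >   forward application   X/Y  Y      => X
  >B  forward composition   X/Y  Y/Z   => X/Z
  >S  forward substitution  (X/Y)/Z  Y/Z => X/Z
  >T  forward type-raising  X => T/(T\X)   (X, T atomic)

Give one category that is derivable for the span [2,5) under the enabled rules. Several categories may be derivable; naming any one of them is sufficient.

PP

[0,8] S   >
  [0,5] S/PP   <
    [0,1] "clearly" : PP
    [1,5] (S/PP)\PP   >
      [1,2] "slowly" : ((S/PP)\PP)/PP
      [2,5] PP   >
        [2,4] PP/(PP\NP)   >
          [2,3] "idea" : (PP/(PP\NP))/NP
          [3,4] "some" : NP
        [4,5] "that" : PP\NP
  [5,8] PP   >
    [5,7] PP/(NP\N)   <
      [5,6] "chased" : S
      [6,7] "heard" : (PP/(NP\N))\S
    [7,8] "liked" : NP\N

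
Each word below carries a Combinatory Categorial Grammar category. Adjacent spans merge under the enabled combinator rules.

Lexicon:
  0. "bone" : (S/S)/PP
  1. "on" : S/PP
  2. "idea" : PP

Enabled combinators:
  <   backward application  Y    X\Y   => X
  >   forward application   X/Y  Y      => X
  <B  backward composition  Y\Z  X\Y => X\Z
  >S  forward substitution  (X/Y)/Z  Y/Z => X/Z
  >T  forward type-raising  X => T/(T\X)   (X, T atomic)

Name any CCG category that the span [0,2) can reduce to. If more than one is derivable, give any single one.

[0,3] S   >
  [0,2] S/PP   >S
    [0,1] "bone" : (S/S)/PP
    [1,2] "on" : S/PP
  [2,3] "idea" : PP

S/PP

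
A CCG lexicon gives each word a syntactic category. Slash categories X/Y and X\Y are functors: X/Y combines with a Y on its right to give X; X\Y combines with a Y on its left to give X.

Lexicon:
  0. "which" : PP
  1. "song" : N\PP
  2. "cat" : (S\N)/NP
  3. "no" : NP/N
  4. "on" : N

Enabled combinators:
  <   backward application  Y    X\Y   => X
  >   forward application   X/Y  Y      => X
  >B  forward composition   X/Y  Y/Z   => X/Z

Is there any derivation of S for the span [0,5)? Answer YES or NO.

YES

[0,5] S   <
  [0,2] N   <
    [0,1] "which" : PP
    [1,2] "song" : N\PP
  [2,5] S\N   >
    [2,3] "cat" : (S\N)/NP
    [3,5] NP   >
      [3,4] "no" : NP/N
      [4,5] "on" : N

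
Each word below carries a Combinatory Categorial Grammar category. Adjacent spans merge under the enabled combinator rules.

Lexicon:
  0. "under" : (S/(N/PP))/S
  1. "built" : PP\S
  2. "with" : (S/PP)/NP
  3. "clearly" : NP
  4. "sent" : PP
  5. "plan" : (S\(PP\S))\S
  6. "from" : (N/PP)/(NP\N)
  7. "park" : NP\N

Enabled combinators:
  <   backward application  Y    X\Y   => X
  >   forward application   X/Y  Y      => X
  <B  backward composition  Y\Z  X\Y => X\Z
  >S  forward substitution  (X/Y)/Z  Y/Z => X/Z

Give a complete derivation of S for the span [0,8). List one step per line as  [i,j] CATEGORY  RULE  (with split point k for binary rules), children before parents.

[0,1] (S/(N/PP))/S  lex  "under"
[1,2] PP\S  lex  "built"
[2,3] (S/PP)/NP  lex  "with"
[3,4] NP  lex  "clearly"
[2,4] S/PP  >  k=3
[4,5] PP  lex  "sent"
[2,5] S  >  k=4
[5,6] (S\(PP\S))\S  lex  "plan"
[2,6] S\(PP\S)  <  k=5
[1,6] S  <  k=2
[0,6] S/(N/PP)  >  k=1
[6,7] (N/PP)/(NP\N)  lex  "from"
[7,8] NP\N  lex  "park"
[6,8] N/PP  >  k=7
[0,8] S  >  k=6

[0,8] S   >
  [0,6] S/(N/PP)   >
    [0,1] "under" : (S/(N/PP))/S
    [1,6] S   <
      [1,2] "built" : PP\S
      [2,6] S\(PP\S)   <
        [2,5] S   >
          [2,4] S/PP   >
            [2,3] "with" : (S/PP)/NP
            [3,4] "clearly" : NP
          [4,5] "sent" : PP
        [5,6] "plan" : (S\(PP\S))\S
  [6,8] N/PP   >
    [6,7] "from" : (N/PP)/(NP\N)
    [7,8] "park" : NP\N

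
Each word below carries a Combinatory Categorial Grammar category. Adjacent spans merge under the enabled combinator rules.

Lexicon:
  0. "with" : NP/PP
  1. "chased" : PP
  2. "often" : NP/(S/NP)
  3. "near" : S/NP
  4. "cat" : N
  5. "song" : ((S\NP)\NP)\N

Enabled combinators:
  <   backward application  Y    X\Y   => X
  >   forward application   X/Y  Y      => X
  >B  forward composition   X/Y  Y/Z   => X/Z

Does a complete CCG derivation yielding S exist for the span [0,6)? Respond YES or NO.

YES

[0,6] S   <
  [0,2] NP   >
    [0,1] "with" : NP/PP
    [1,2] "chased" : PP
  [2,6] S\NP   <
    [2,4] NP   >
      [2,3] "often" : NP/(S/NP)
      [3,4] "near" : S/NP
    [4,6] (S\NP)\NP   <
      [4,5] "cat" : N
      [5,6] "song" : ((S\NP)\NP)\N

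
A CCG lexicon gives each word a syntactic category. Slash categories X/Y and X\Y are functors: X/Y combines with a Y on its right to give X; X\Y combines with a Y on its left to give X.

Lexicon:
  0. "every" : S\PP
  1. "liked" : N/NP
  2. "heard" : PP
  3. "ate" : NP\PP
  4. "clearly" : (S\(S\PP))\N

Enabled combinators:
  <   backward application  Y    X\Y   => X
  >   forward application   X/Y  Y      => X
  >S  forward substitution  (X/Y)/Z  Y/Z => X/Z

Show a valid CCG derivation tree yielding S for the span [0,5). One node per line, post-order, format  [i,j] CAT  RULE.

[0,5] S   <
  [0,1] "every" : S\PP
  [1,5] S\(S\PP)   <
    [1,4] N   >
      [1,2] "liked" : N/NP
      [2,4] NP   <
        [2,3] "heard" : PP
        [3,4] "ate" : NP\PP
    [4,5] "clearly" : (S\(S\PP))\N

[0,1] S\PP  lex  "every"
[1,2] N/NP  lex  "liked"
[2,3] PP  lex  "heard"
[3,4] NP\PP  lex  "ate"
[2,4] NP  <  k=3
[1,4] N  >  k=2
[4,5] (S\(S\PP))\N  lex  "clearly"
[1,5] S\(S\PP)  <  k=4
[0,5] S  <  k=1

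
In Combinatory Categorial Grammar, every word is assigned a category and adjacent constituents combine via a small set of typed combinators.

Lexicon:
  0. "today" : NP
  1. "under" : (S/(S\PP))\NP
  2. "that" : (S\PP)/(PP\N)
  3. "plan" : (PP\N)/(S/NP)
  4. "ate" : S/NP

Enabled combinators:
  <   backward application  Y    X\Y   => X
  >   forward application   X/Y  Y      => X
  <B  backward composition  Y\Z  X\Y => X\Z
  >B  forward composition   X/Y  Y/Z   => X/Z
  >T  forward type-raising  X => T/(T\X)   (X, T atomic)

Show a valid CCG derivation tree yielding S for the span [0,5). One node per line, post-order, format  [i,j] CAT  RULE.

[0,5] S   >
  [0,2] S/(S\PP)   <
    [0,1] "today" : NP
    [1,2] "under" : (S/(S\PP))\NP
  [2,5] S\PP   >
    [2,3] "that" : (S\PP)/(PP\N)
    [3,5] PP\N   >
      [3,4] "plan" : (PP\N)/(S/NP)
      [4,5] "ate" : S/NP

[0,1] NP  lex  "today"
[1,2] (S/(S\PP))\NP  lex  "under"
[0,2] S/(S\PP)  <  k=1
[2,3] (S\PP)/(PP\N)  lex  "that"
[3,4] (PP\N)/(S/NP)  lex  "plan"
[4,5] S/NP  lex  "ate"
[3,5] PP\N  >  k=4
[2,5] S\PP  >  k=3
[0,5] S  >  k=2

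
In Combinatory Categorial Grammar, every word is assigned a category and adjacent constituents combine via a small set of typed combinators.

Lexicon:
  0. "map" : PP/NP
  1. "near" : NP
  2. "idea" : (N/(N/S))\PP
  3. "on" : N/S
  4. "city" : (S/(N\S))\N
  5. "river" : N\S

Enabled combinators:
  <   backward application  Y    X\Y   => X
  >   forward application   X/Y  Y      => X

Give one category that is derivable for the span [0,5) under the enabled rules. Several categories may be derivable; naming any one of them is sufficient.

[0,6] S   >
  [0,5] S/(N\S)   <
    [0,4] N   >
      [0,3] N/(N/S)   <
        [0,2] PP   >
          [0,1] "map" : PP/NP
          [1,2] "near" : NP
        [2,3] "idea" : (N/(N/S))\PP
      [3,4] "on" : N/S
    [4,5] "city" : (S/(N\S))\N
  [5,6] "river" : N\S

S/(N\S)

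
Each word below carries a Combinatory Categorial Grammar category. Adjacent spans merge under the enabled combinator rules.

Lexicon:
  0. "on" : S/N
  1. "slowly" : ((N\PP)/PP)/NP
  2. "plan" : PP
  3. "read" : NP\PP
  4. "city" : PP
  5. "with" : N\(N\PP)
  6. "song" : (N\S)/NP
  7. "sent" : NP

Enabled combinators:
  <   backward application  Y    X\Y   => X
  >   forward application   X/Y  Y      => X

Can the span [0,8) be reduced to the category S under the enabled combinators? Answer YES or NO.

NO

S/N ((N\PP)/PP)/NP PP NP\PP PP N\(N\PP) (N\S)/NP NP
CKY chart[0,8] = {N}; S ∉ chart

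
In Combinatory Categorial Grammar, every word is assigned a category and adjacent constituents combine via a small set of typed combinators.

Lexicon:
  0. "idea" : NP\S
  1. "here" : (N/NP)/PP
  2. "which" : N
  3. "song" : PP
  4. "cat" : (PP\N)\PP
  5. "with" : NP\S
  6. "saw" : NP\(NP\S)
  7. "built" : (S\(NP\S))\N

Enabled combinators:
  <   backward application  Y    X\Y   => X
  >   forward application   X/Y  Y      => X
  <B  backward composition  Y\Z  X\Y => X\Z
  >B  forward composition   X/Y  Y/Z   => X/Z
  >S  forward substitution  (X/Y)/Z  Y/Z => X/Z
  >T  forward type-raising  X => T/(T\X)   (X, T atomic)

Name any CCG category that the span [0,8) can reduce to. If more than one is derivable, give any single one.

[0,8] S   <
  [0,1] "idea" : NP\S
  [1,8] S\(NP\S)   <
    [1,7] N   >
      [1,5] N/NP   >
        [1,2] "here" : (N/NP)/PP
        [2,5] PP   >
          [2,3] PP/(PP\N)   >T
            [2,3] "which" : N
          [3,5] PP\N   <
            [3,4] "song" : PP
            [4,5] "cat" : (PP\N)\PP
      [5,7] NP   <
        [5,6] "with" : NP\S
        [6,7] "saw" : NP\(NP\S)
    [7,8] "built" : (S\(NP\S))\N

S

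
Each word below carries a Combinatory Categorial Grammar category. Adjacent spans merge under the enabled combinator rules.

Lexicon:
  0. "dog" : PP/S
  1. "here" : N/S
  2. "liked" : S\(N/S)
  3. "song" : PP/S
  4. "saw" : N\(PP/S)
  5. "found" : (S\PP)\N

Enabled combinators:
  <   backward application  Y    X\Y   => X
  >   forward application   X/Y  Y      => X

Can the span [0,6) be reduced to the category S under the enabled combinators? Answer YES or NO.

YES

[0,6] S   <
  [0,3] PP   >
    [0,1] "dog" : PP/S
    [1,3] S   <
      [1,2] "here" : N/S
      [2,3] "liked" : S\(N/S)
  [3,6] S\PP   <
    [3,5] N   <
      [3,4] "song" : PP/S
      [4,5] "saw" : N\(PP/S)
    [5,6] "found" : (S\PP)\N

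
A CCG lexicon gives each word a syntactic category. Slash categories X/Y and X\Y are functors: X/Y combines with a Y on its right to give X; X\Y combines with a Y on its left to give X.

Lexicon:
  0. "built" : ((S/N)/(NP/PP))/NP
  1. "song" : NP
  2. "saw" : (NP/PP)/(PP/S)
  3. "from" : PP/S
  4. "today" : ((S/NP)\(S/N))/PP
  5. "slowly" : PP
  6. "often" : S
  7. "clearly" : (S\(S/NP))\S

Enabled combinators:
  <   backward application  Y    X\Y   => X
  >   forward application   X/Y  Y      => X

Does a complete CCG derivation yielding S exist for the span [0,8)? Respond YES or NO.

[0,8] S   <
  [0,6] S/NP   <
    [0,4] S/N   >
      [0,2] (S/N)/(NP/PP)   >
        [0,1] "built" : ((S/N)/(NP/PP))/NP
        [1,2] "song" : NP
      [2,4] NP/PP   >
        [2,3] "saw" : (NP/PP)/(PP/S)
        [3,4] "from" : PP/S
    [4,6] (S/NP)\(S/N)   >
      [4,5] "today" : ((S/NP)\(S/N))/PP
      [5,6] "slowly" : PP
  [6,8] S\(S/NP)   <
    [6,7] "often" : S
    [7,8] "clearly" : (S\(S/NP))\S

YES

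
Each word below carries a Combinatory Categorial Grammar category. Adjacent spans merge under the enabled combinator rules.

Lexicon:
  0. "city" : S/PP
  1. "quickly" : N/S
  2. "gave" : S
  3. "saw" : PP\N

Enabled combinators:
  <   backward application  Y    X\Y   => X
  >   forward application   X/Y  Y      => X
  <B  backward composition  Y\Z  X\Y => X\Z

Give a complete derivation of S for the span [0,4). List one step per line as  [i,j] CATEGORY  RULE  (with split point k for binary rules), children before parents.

[0,4] S   >
  [0,1] "city" : S/PP
  [1,4] PP   <
    [1,3] N   >
      [1,2] "quickly" : N/S
      [2,3] "gave" : S
    [3,4] "saw" : PP\N

[0,1] S/PP  lex  "city"
[1,2] N/S  lex  "quickly"
[2,3] S  lex  "gave"
[1,3] N  >  k=2
[3,4] PP\N  lex  "saw"
[1,4] PP  <  k=3
[0,4] S  >  k=1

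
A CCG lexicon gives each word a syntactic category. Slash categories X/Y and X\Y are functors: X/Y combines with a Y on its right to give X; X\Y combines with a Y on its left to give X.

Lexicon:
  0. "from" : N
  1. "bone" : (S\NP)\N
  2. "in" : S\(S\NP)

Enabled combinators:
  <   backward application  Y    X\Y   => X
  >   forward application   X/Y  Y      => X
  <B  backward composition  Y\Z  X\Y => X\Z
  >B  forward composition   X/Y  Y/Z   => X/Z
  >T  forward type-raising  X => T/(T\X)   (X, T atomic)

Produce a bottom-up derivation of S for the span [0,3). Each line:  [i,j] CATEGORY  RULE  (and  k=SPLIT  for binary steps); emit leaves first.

[0,1] N  lex  "from"
[1,2] (S\NP)\N  lex  "bone"
[2,3] S\(S\NP)  lex  "in"
[1,3] S\N  <B  k=2
[0,3] S  <  k=1

[0,3] S   <
  [0,1] "from" : N
  [1,3] S\N   <B
    [1,2] "bone" : (S\NP)\N
    [2,3] "in" : S\(S\NP)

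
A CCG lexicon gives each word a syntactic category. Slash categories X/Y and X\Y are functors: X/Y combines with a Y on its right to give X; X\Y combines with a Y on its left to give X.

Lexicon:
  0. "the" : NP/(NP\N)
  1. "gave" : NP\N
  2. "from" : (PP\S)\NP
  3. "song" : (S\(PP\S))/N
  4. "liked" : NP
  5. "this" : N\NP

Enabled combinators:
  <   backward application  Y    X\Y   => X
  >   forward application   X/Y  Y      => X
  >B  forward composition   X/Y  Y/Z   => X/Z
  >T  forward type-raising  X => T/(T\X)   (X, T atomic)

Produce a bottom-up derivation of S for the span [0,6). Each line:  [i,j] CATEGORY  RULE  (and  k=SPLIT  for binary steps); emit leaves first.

[0,6] S   <
  [0,3] PP\S   <
    [0,2] NP   >
      [0,1] "the" : NP/(NP\N)
      [1,2] "gave" : NP\N
    [2,3] "from" : (PP\S)\NP
  [3,6] S\(PP\S)   >
    [3,4] "song" : (S\(PP\S))/N
    [4,6] N   <
      [4,5] "liked" : NP
      [5,6] "this" : N\NP

[0,1] NP/(NP\N)  lex  "the"
[1,2] NP\N  lex  "gave"
[0,2] NP  >  k=1
[2,3] (PP\S)\NP  lex  "from"
[0,3] PP\S  <  k=2
[3,4] (S\(PP\S))/N  lex  "song"
[4,5] NP  lex  "liked"
[5,6] N\NP  lex  "this"
[4,6] N  <  k=5
[3,6] S\(PP\S)  >  k=4
[0,6] S  <  k=3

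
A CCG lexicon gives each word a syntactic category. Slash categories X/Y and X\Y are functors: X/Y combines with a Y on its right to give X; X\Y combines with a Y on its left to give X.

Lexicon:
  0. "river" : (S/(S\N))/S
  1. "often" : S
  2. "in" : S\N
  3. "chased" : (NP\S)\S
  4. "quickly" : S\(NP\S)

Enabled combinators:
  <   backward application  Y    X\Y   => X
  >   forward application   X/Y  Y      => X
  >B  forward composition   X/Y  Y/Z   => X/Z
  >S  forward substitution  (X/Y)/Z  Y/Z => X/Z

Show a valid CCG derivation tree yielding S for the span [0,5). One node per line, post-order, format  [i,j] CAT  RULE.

[0,1] (S/(S\N))/S  lex  "river"
[1,2] S  lex  "often"
[0,2] S/(S\N)  >  k=1
[2,3] S\N  lex  "in"
[0,3] S  >  k=2
[3,4] (NP\S)\S  lex  "chased"
[0,4] NP\S  <  k=3
[4,5] S\(NP\S)  lex  "quickly"
[0,5] S  <  k=4

[0,5] S   <
  [0,4] NP\S   <
    [0,3] S   >
      [0,2] S/(S\N)   >
        [0,1] "river" : (S/(S\N))/S
        [1,2] "often" : S
      [2,3] "in" : S\N
    [3,4] "chased" : (NP\S)\S
  [4,5] "quickly" : S\(NP\S)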